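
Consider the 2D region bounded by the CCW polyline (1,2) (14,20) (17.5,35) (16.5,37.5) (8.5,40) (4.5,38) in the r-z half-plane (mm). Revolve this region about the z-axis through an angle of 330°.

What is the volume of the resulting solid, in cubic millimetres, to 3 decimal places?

Profile (r,z), 6 vertices: (1,2) (14,20) (17.5,35) (16.5,37.5) (8.5,40) (4.5,38)
edge 0: (1,2)→(14,20)  cross = 1·20 − 14·2 = -8.0000; (r_i+r_j)·cross = 15·-8.0000 = -120.0000
edge 1: (14,20)→(17.5,35)  cross = 14·35 − 17.5·20 = 140.0000; (r_i+r_j)·cross = 31.5·140.0000 = 4410.0000
edge 2: (17.5,35)→(16.5,37.5)  cross = 17.5·37.5 − 16.5·35 = 78.7500; (r_i+r_j)·cross = 34·78.7500 = 2677.5000
edge 3: (16.5,37.5)→(8.5,40)  cross = 16.5·40 − 8.5·37.5 = 341.2500; (r_i+r_j)·cross = 25·341.2500 = 8531.2500
edge 4: (8.5,40)→(4.5,38)  cross = 8.5·38 − 4.5·40 = 143.0000; (r_i+r_j)·cross = 13·143.0000 = 1859.0000
edge 5: (4.5,38)→(1,2)  cross = 4.5·2 − 1·38 = -29.0000; (r_i+r_j)·cross = 5.5·-29.0000 = -159.5000
Σcross = 666.0000 → A = |Σcross|/2 = 333.0000 mm²
Σ(r_i+r_j)·cross = 17198.2500 → first moment M = |Σ|/6 = 2866.3750
R_c = M/A = 2866.3750/333.0000 = 8.6077 mm
θ = 330° = 5.759587 rad
V = θ·R_c·A = 5.759587·8.6077·333.0000 = 16509.135 mm³

Volume = 16509.135 mm³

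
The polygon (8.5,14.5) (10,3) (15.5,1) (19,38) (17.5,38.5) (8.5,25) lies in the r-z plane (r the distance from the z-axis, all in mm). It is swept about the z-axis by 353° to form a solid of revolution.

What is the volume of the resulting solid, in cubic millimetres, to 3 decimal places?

Volume = 20844.758 mm³

Profile (r,z), 6 vertices: (8.5,14.5) (10,3) (15.5,1) (19,38) (17.5,38.5) (8.5,25)
edge 0: (8.5,14.5)→(10,3)  cross = 8.5·3 − 10·14.5 = -119.5000; (r_i+r_j)·cross = 18.5·-119.5000 = -2210.7500
edge 1: (10,3)→(15.5,1)  cross = 10·1 − 15.5·3 = -36.5000; (r_i+r_j)·cross = 25.5·-36.5000 = -930.7500
edge 2: (15.5,1)→(19,38)  cross = 15.5·38 − 19·1 = 570.0000; (r_i+r_j)·cross = 34.5·570.0000 = 19665.0000
edge 3: (19,38)→(17.5,38.5)  cross = 19·38.5 − 17.5·38 = 66.5000; (r_i+r_j)·cross = 36.5·66.5000 = 2427.2500
edge 4: (17.5,38.5)→(8.5,25)  cross = 17.5·25 − 8.5·38.5 = 110.2500; (r_i+r_j)·cross = 26·110.2500 = 2866.5000
edge 5: (8.5,25)→(8.5,14.5)  cross = 8.5·14.5 − 8.5·25 = -89.2500; (r_i+r_j)·cross = 17·-89.2500 = -1517.2500
Σcross = 501.5000 → A = |Σcross|/2 = 250.7500 mm²
Σ(r_i+r_j)·cross = 20300.0000 → first moment M = |Σ|/6 = 3383.3333
R_c = M/A = 3383.3333/250.7500 = 13.4929 mm
θ = 353° = 6.161012 rad
V = θ·R_c·A = 6.161012·13.4929·250.7500 = 20844.758 mm³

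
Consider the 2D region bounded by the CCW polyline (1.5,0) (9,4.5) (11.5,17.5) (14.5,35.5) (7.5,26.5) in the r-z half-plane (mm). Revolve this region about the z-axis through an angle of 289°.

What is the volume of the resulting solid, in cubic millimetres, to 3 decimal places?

Volume = 7140.625 mm³

Profile (r,z), 5 vertices: (1.5,0) (9,4.5) (11.5,17.5) (14.5,35.5) (7.5,26.5)
edge 0: (1.5,0)→(9,4.5)  cross = 1.5·4.5 − 9·0 = 6.7500; (r_i+r_j)·cross = 10.5·6.7500 = 70.8750
edge 1: (9,4.5)→(11.5,17.5)  cross = 9·17.5 − 11.5·4.5 = 105.7500; (r_i+r_j)·cross = 20.5·105.7500 = 2167.8750
edge 2: (11.5,17.5)→(14.5,35.5)  cross = 11.5·35.5 − 14.5·17.5 = 154.5000; (r_i+r_j)·cross = 26·154.5000 = 4017.0000
edge 3: (14.5,35.5)→(7.5,26.5)  cross = 14.5·26.5 − 7.5·35.5 = 118.0000; (r_i+r_j)·cross = 22·118.0000 = 2596.0000
edge 4: (7.5,26.5)→(1.5,0)  cross = 7.5·0 − 1.5·26.5 = -39.7500; (r_i+r_j)·cross = 9·-39.7500 = -357.7500
Σcross = 345.2500 → A = |Σcross|/2 = 172.6250 mm²
Σ(r_i+r_j)·cross = 8494.0000 → first moment M = |Σ|/6 = 1415.6667
R_c = M/A = 1415.6667/172.6250 = 8.2008 mm
θ = 289° = 5.044002 rad
V = θ·R_c·A = 5.044002·8.2008·172.6250 = 7140.625 mm³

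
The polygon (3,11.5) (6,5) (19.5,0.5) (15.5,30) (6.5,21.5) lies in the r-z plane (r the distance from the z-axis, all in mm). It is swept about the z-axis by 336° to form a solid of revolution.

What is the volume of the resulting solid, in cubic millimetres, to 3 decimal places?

Profile (r,z), 5 vertices: (3,11.5) (6,5) (19.5,0.5) (15.5,30) (6.5,21.5)
edge 0: (3,11.5)→(6,5)  cross = 3·5 − 6·11.5 = -54.0000; (r_i+r_j)·cross = 9·-54.0000 = -486.0000
edge 1: (6,5)→(19.5,0.5)  cross = 6·0.5 − 19.5·5 = -94.5000; (r_i+r_j)·cross = 25.5·-94.5000 = -2409.7500
edge 2: (19.5,0.5)→(15.5,30)  cross = 19.5·30 − 15.5·0.5 = 577.2500; (r_i+r_j)·cross = 35·577.2500 = 20203.7500
edge 3: (15.5,30)→(6.5,21.5)  cross = 15.5·21.5 − 6.5·30 = 138.2500; (r_i+r_j)·cross = 22·138.2500 = 3041.5000
edge 4: (6.5,21.5)→(3,11.5)  cross = 6.5·11.5 − 3·21.5 = 10.2500; (r_i+r_j)·cross = 9.5·10.2500 = 97.3750
Σcross = 577.2500 → A = |Σcross|/2 = 288.6250 mm²
Σ(r_i+r_j)·cross = 20446.8750 → first moment M = |Σ|/6 = 3407.8125
R_c = M/A = 3407.8125/288.6250 = 11.8071 mm
θ = 336° = 5.864306 rad
V = θ·R_c·A = 5.864306·11.8071·288.6250 = 19984.456 mm³

Volume = 19984.456 mm³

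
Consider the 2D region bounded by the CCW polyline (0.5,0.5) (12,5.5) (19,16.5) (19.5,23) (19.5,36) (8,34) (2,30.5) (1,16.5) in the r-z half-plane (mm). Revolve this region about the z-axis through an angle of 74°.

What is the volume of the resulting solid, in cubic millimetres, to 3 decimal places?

Profile (r,z), 8 vertices: (0.5,0.5) (12,5.5) (19,16.5) (19.5,23) (19.5,36) (8,34) (2,30.5) (1,16.5)
edge 0: (0.5,0.5)→(12,5.5)  cross = 0.5·5.5 − 12·0.5 = -3.2500; (r_i+r_j)·cross = 12.5·-3.2500 = -40.6250
edge 1: (12,5.5)→(19,16.5)  cross = 12·16.5 − 19·5.5 = 93.5000; (r_i+r_j)·cross = 31·93.5000 = 2898.5000
edge 2: (19,16.5)→(19.5,23)  cross = 19·23 − 19.5·16.5 = 115.2500; (r_i+r_j)·cross = 38.5·115.2500 = 4437.1250
edge 3: (19.5,23)→(19.5,36)  cross = 19.5·36 − 19.5·23 = 253.5000; (r_i+r_j)·cross = 39·253.5000 = 9886.5000
edge 4: (19.5,36)→(8,34)  cross = 19.5·34 − 8·36 = 375.0000; (r_i+r_j)·cross = 27.5·375.0000 = 10312.5000
edge 5: (8,34)→(2,30.5)  cross = 8·30.5 − 2·34 = 176.0000; (r_i+r_j)·cross = 10·176.0000 = 1760.0000
edge 6: (2,30.5)→(1,16.5)  cross = 2·16.5 − 1·30.5 = 2.5000; (r_i+r_j)·cross = 3·2.5000 = 7.5000
edge 7: (1,16.5)→(0.5,0.5)  cross = 1·0.5 − 0.5·16.5 = -7.7500; (r_i+r_j)·cross = 1.5·-7.7500 = -11.6250
Σcross = 1004.7500 → A = |Σcross|/2 = 502.3750 mm²
Σ(r_i+r_j)·cross = 29249.8750 → first moment M = |Σ|/6 = 4874.9792
R_c = M/A = 4874.9792/502.3750 = 9.7039 mm
θ = 74° = 1.291544 rad
V = θ·R_c·A = 1.291544·9.7039·502.3750 = 6296.248 mm³

Volume = 6296.248 mm³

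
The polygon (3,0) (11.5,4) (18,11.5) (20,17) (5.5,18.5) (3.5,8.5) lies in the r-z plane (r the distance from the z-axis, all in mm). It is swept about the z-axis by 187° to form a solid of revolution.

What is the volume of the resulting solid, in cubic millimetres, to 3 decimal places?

Profile (r,z), 6 vertices: (3,0) (11.5,4) (18,11.5) (20,17) (5.5,18.5) (3.5,8.5)
edge 0: (3,0)→(11.5,4)  cross = 3·4 − 11.5·0 = 12.0000; (r_i+r_j)·cross = 14.5·12.0000 = 174.0000
edge 1: (11.5,4)→(18,11.5)  cross = 11.5·11.5 − 18·4 = 60.2500; (r_i+r_j)·cross = 29.5·60.2500 = 1777.3750
edge 2: (18,11.5)→(20,17)  cross = 18·17 − 20·11.5 = 76.0000; (r_i+r_j)·cross = 38·76.0000 = 2888.0000
edge 3: (20,17)→(5.5,18.5)  cross = 20·18.5 − 5.5·17 = 276.5000; (r_i+r_j)·cross = 25.5·276.5000 = 7050.7500
edge 4: (5.5,18.5)→(3.5,8.5)  cross = 5.5·8.5 − 3.5·18.5 = -18.0000; (r_i+r_j)·cross = 9·-18.0000 = -162.0000
edge 5: (3.5,8.5)→(3,0)  cross = 3.5·0 − 3·8.5 = -25.5000; (r_i+r_j)·cross = 6.5·-25.5000 = -165.7500
Σcross = 381.2500 → A = |Σcross|/2 = 190.6250 mm²
Σ(r_i+r_j)·cross = 11562.3750 → first moment M = |Σ|/6 = 1927.0625
R_c = M/A = 1927.0625/190.6250 = 10.1092 mm
θ = 187° = 3.263766 rad
V = θ·R_c·A = 3.263766·10.1092·190.6250 = 6289.480 mm³

Volume = 6289.480 mm³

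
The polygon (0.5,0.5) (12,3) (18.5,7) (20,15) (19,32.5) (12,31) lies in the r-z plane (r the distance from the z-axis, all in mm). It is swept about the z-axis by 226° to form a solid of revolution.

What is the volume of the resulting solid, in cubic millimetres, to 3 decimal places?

Profile (r,z), 6 vertices: (0.5,0.5) (12,3) (18.5,7) (20,15) (19,32.5) (12,31)
edge 0: (0.5,0.5)→(12,3)  cross = 0.5·3 − 12·0.5 = -4.5000; (r_i+r_j)·cross = 12.5·-4.5000 = -56.2500
edge 1: (12,3)→(18.5,7)  cross = 12·7 − 18.5·3 = 28.5000; (r_i+r_j)·cross = 30.5·28.5000 = 869.2500
edge 2: (18.5,7)→(20,15)  cross = 18.5·15 − 20·7 = 137.5000; (r_i+r_j)·cross = 38.5·137.5000 = 5293.7500
edge 3: (20,15)→(19,32.5)  cross = 20·32.5 − 19·15 = 365.0000; (r_i+r_j)·cross = 39·365.0000 = 14235.0000
edge 4: (19,32.5)→(12,31)  cross = 19·31 − 12·32.5 = 199.0000; (r_i+r_j)·cross = 31·199.0000 = 6169.0000
edge 5: (12,31)→(0.5,0.5)  cross = 12·0.5 − 0.5·31 = -9.5000; (r_i+r_j)·cross = 12.5·-9.5000 = -118.7500
Σcross = 716.0000 → A = |Σcross|/2 = 358.0000 mm²
Σ(r_i+r_j)·cross = 26392.0000 → first moment M = |Σ|/6 = 4398.6667
R_c = M/A = 4398.6667/358.0000 = 12.2868 mm
θ = 226° = 3.944444 rad
V = θ·R_c·A = 3.944444·12.2868·358.0000 = 17350.295 mm³

Volume = 17350.295 mm³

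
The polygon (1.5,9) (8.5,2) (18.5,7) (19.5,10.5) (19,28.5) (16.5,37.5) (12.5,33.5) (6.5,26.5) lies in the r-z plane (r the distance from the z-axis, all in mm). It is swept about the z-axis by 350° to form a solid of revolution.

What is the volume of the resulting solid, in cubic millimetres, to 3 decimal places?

Profile (r,z), 8 vertices: (1.5,9) (8.5,2) (18.5,7) (19.5,10.5) (19,28.5) (16.5,37.5) (12.5,33.5) (6.5,26.5)
edge 0: (1.5,9)→(8.5,2)  cross = 1.5·2 − 8.5·9 = -73.5000; (r_i+r_j)·cross = 10·-73.5000 = -735.0000
edge 1: (8.5,2)→(18.5,7)  cross = 8.5·7 − 18.5·2 = 22.5000; (r_i+r_j)·cross = 27·22.5000 = 607.5000
edge 2: (18.5,7)→(19.5,10.5)  cross = 18.5·10.5 − 19.5·7 = 57.7500; (r_i+r_j)·cross = 38·57.7500 = 2194.5000
edge 3: (19.5,10.5)→(19,28.5)  cross = 19.5·28.5 − 19·10.5 = 356.2500; (r_i+r_j)·cross = 38.5·356.2500 = 13715.6250
edge 4: (19,28.5)→(16.5,37.5)  cross = 19·37.5 − 16.5·28.5 = 242.2500; (r_i+r_j)·cross = 35.5·242.2500 = 8599.8750
edge 5: (16.5,37.5)→(12.5,33.5)  cross = 16.5·33.5 − 12.5·37.5 = 84.0000; (r_i+r_j)·cross = 29·84.0000 = 2436.0000
edge 6: (12.5,33.5)→(6.5,26.5)  cross = 12.5·26.5 − 6.5·33.5 = 113.5000; (r_i+r_j)·cross = 19·113.5000 = 2156.5000
edge 7: (6.5,26.5)→(1.5,9)  cross = 6.5·9 − 1.5·26.5 = 18.7500; (r_i+r_j)·cross = 8·18.7500 = 150.0000
Σcross = 821.5000 → A = |Σcross|/2 = 410.7500 mm²
Σ(r_i+r_j)·cross = 29125.0000 → first moment M = |Σ|/6 = 4854.1667
R_c = M/A = 4854.1667/410.7500 = 11.8178 mm
θ = 350° = 6.108652 rad
V = θ·R_c·A = 6.108652·11.8178·410.7500 = 29652.417 mm³

Volume = 29652.417 mm³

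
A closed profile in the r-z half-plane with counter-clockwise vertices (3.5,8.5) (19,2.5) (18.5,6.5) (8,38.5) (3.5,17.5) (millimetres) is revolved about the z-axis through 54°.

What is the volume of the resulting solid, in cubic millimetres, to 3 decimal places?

Volume = 2638.388 mm³

Profile (r,z), 5 vertices: (3.5,8.5) (19,2.5) (18.5,6.5) (8,38.5) (3.5,17.5)
edge 0: (3.5,8.5)→(19,2.5)  cross = 3.5·2.5 − 19·8.5 = -152.7500; (r_i+r_j)·cross = 22.5·-152.7500 = -3436.8750
edge 1: (19,2.5)→(18.5,6.5)  cross = 19·6.5 − 18.5·2.5 = 77.2500; (r_i+r_j)·cross = 37.5·77.2500 = 2896.8750
edge 2: (18.5,6.5)→(8,38.5)  cross = 18.5·38.5 − 8·6.5 = 660.2500; (r_i+r_j)·cross = 26.5·660.2500 = 17496.6250
edge 3: (8,38.5)→(3.5,17.5)  cross = 8·17.5 − 3.5·38.5 = 5.2500; (r_i+r_j)·cross = 11.5·5.2500 = 60.3750
edge 4: (3.5,17.5)→(3.5,8.5)  cross = 3.5·8.5 − 3.5·17.5 = -31.5000; (r_i+r_j)·cross = 7·-31.5000 = -220.5000
Σcross = 558.5000 → A = |Σcross|/2 = 279.2500 mm²
Σ(r_i+r_j)·cross = 16796.5000 → first moment M = |Σ|/6 = 2799.4167
R_c = M/A = 2799.4167/279.2500 = 10.0248 mm
θ = 54° = 0.942478 rad
V = θ·R_c·A = 0.942478·10.0248·279.2500 = 2638.388 mm³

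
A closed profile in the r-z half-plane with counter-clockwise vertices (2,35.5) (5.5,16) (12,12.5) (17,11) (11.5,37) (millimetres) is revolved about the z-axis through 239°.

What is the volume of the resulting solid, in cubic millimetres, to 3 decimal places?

Profile (r,z), 5 vertices: (2,35.5) (5.5,16) (12,12.5) (17,11) (11.5,37)
edge 0: (2,35.5)→(5.5,16)  cross = 2·16 − 5.5·35.5 = -163.2500; (r_i+r_j)·cross = 7.5·-163.2500 = -1224.3750
edge 1: (5.5,16)→(12,12.5)  cross = 5.5·12.5 − 12·16 = -123.2500; (r_i+r_j)·cross = 17.5·-123.2500 = -2156.8750
edge 2: (12,12.5)→(17,11)  cross = 12·11 − 17·12.5 = -80.5000; (r_i+r_j)·cross = 29·-80.5000 = -2334.5000
edge 3: (17,11)→(11.5,37)  cross = 17·37 − 11.5·11 = 502.5000; (r_i+r_j)·cross = 28.5·502.5000 = 14321.2500
edge 4: (11.5,37)→(2,35.5)  cross = 11.5·35.5 − 2·37 = 334.2500; (r_i+r_j)·cross = 13.5·334.2500 = 4512.3750
Σcross = 469.7500 → A = |Σcross|/2 = 234.8750 mm²
Σ(r_i+r_j)·cross = 13117.8750 → first moment M = |Σ|/6 = 2186.3125
R_c = M/A = 2186.3125/234.8750 = 9.3084 mm
θ = 239° = 4.171337 rad
V = θ·R_c·A = 4.171337·9.3084·234.8750 = 9119.846 mm³

Volume = 9119.846 mm³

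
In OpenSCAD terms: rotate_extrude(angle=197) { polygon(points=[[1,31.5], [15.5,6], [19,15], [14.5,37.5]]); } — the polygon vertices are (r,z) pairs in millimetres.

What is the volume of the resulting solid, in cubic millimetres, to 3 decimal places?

Profile (r,z), 4 vertices: (1,31.5) (15.5,6) (19,15) (14.5,37.5)
edge 0: (1,31.5)→(15.5,6)  cross = 1·6 − 15.5·31.5 = -482.2500; (r_i+r_j)·cross = 16.5·-482.2500 = -7957.1250
edge 1: (15.5,6)→(19,15)  cross = 15.5·15 − 19·6 = 118.5000; (r_i+r_j)·cross = 34.5·118.5000 = 4088.2500
edge 2: (19,15)→(14.5,37.5)  cross = 19·37.5 − 14.5·15 = 495.0000; (r_i+r_j)·cross = 33.5·495.0000 = 16582.5000
edge 3: (14.5,37.5)→(1,31.5)  cross = 14.5·31.5 − 1·37.5 = 419.2500; (r_i+r_j)·cross = 15.5·419.2500 = 6498.3750
Σcross = 550.5000 → A = |Σcross|/2 = 275.2500 mm²
Σ(r_i+r_j)·cross = 19212.0000 → first moment M = |Σ|/6 = 3202.0000
R_c = M/A = 3202.0000/275.2500 = 11.6331 mm
θ = 197° = 3.438299 rad
V = θ·R_c·A = 3.438299·11.6331·275.2500 = 11009.432 mm³

Volume = 11009.432 mm³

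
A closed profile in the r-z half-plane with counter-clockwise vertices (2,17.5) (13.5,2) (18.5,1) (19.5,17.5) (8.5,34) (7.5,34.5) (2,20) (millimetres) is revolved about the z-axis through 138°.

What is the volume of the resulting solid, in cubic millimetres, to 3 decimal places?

Volume = 9220.799 mm³

Profile (r,z), 7 vertices: (2,17.5) (13.5,2) (18.5,1) (19.5,17.5) (8.5,34) (7.5,34.5) (2,20)
edge 0: (2,17.5)→(13.5,2)  cross = 2·2 − 13.5·17.5 = -232.2500; (r_i+r_j)·cross = 15.5·-232.2500 = -3599.8750
edge 1: (13.5,2)→(18.5,1)  cross = 13.5·1 − 18.5·2 = -23.5000; (r_i+r_j)·cross = 32·-23.5000 = -752.0000
edge 2: (18.5,1)→(19.5,17.5)  cross = 18.5·17.5 − 19.5·1 = 304.2500; (r_i+r_j)·cross = 38·304.2500 = 11561.5000
edge 3: (19.5,17.5)→(8.5,34)  cross = 19.5·34 − 8.5·17.5 = 514.2500; (r_i+r_j)·cross = 28·514.2500 = 14399.0000
edge 4: (8.5,34)→(7.5,34.5)  cross = 8.5·34.5 − 7.5·34 = 38.2500; (r_i+r_j)·cross = 16·38.2500 = 612.0000
edge 5: (7.5,34.5)→(2,20)  cross = 7.5·20 − 2·34.5 = 81.0000; (r_i+r_j)·cross = 9.5·81.0000 = 769.5000
edge 6: (2,20)→(2,17.5)  cross = 2·17.5 − 2·20 = -5.0000; (r_i+r_j)·cross = 4·-5.0000 = -20.0000
Σcross = 677.0000 → A = |Σcross|/2 = 338.5000 mm²
Σ(r_i+r_j)·cross = 22970.1250 → first moment M = |Σ|/6 = 3828.3542
R_c = M/A = 3828.3542/338.5000 = 11.3098 mm
θ = 138° = 2.408554 rad
V = θ·R_c·A = 2.408554·11.3098·338.5000 = 9220.799 mm³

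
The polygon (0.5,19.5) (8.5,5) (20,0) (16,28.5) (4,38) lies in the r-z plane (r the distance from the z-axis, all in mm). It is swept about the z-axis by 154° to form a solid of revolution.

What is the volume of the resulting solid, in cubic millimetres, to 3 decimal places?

Volume = 11802.273 mm³

Profile (r,z), 5 vertices: (0.5,19.5) (8.5,5) (20,0) (16,28.5) (4,38)
edge 0: (0.5,19.5)→(8.5,5)  cross = 0.5·5 − 8.5·19.5 = -163.2500; (r_i+r_j)·cross = 9·-163.2500 = -1469.2500
edge 1: (8.5,5)→(20,0)  cross = 8.5·0 − 20·5 = -100.0000; (r_i+r_j)·cross = 28.5·-100.0000 = -2850.0000
edge 2: (20,0)→(16,28.5)  cross = 20·28.5 − 16·0 = 570.0000; (r_i+r_j)·cross = 36·570.0000 = 20520.0000
edge 3: (16,28.5)→(4,38)  cross = 16·38 − 4·28.5 = 494.0000; (r_i+r_j)·cross = 20·494.0000 = 9880.0000
edge 4: (4,38)→(0.5,19.5)  cross = 4·19.5 − 0.5·38 = 59.0000; (r_i+r_j)·cross = 4.5·59.0000 = 265.5000
Σcross = 859.7500 → A = |Σcross|/2 = 429.8750 mm²
Σ(r_i+r_j)·cross = 26346.2500 → first moment M = |Σ|/6 = 4391.0417
R_c = M/A = 4391.0417/429.8750 = 10.2147 mm
θ = 154° = 2.687807 rad
V = θ·R_c·A = 2.687807·10.2147·429.8750 = 11802.273 mm³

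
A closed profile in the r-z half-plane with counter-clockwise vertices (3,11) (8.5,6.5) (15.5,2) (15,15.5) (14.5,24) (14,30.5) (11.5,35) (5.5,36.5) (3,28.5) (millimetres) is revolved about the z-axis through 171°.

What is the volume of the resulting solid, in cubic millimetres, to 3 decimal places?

Volume = 8988.545 mm³

Profile (r,z), 9 vertices: (3,11) (8.5,6.5) (15.5,2) (15,15.5) (14.5,24) (14,30.5) (11.5,35) (5.5,36.5) (3,28.5)
edge 0: (3,11)→(8.5,6.5)  cross = 3·6.5 − 8.5·11 = -74.0000; (r_i+r_j)·cross = 11.5·-74.0000 = -851.0000
edge 1: (8.5,6.5)→(15.5,2)  cross = 8.5·2 − 15.5·6.5 = -83.7500; (r_i+r_j)·cross = 24·-83.7500 = -2010.0000
edge 2: (15.5,2)→(15,15.5)  cross = 15.5·15.5 − 15·2 = 210.2500; (r_i+r_j)·cross = 30.5·210.2500 = 6412.6250
edge 3: (15,15.5)→(14.5,24)  cross = 15·24 − 14.5·15.5 = 135.2500; (r_i+r_j)·cross = 29.5·135.2500 = 3989.8750
edge 4: (14.5,24)→(14,30.5)  cross = 14.5·30.5 − 14·24 = 106.2500; (r_i+r_j)·cross = 28.5·106.2500 = 3028.1250
edge 5: (14,30.5)→(11.5,35)  cross = 14·35 − 11.5·30.5 = 139.2500; (r_i+r_j)·cross = 25.5·139.2500 = 3550.8750
edge 6: (11.5,35)→(5.5,36.5)  cross = 11.5·36.5 − 5.5·35 = 227.2500; (r_i+r_j)·cross = 17·227.2500 = 3863.2500
edge 7: (5.5,36.5)→(3,28.5)  cross = 5.5·28.5 − 3·36.5 = 47.2500; (r_i+r_j)·cross = 8.5·47.2500 = 401.6250
edge 8: (3,28.5)→(3,11)  cross = 3·11 − 3·28.5 = -52.5000; (r_i+r_j)·cross = 6·-52.5000 = -315.0000
Σcross = 655.2500 → A = |Σcross|/2 = 327.6250 mm²
Σ(r_i+r_j)·cross = 18070.3750 → first moment M = |Σ|/6 = 3011.7292
R_c = M/A = 3011.7292/327.6250 = 9.1926 mm
θ = 171° = 2.984513 rad
V = θ·R_c·A = 2.984513·9.1926·327.6250 = 8988.545 mm³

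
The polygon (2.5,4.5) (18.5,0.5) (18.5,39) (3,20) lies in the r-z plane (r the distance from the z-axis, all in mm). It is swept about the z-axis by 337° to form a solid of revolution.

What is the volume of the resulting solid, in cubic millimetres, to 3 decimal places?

Profile (r,z), 4 vertices: (2.5,4.5) (18.5,0.5) (18.5,39) (3,20)
edge 0: (2.5,4.5)→(18.5,0.5)  cross = 2.5·0.5 − 18.5·4.5 = -82.0000; (r_i+r_j)·cross = 21·-82.0000 = -1722.0000
edge 1: (18.5,0.5)→(18.5,39)  cross = 18.5·39 − 18.5·0.5 = 712.2500; (r_i+r_j)·cross = 37·712.2500 = 26353.2500
edge 2: (18.5,39)→(3,20)  cross = 18.5·20 − 3·39 = 253.0000; (r_i+r_j)·cross = 21.5·253.0000 = 5439.5000
edge 3: (3,20)→(2.5,4.5)  cross = 3·4.5 − 2.5·20 = -36.5000; (r_i+r_j)·cross = 5.5·-36.5000 = -200.7500
Σcross = 846.7500 → A = |Σcross|/2 = 423.3750 mm²
Σ(r_i+r_j)·cross = 29870.0000 → first moment M = |Σ|/6 = 4978.3333
R_c = M/A = 4978.3333/423.3750 = 11.7587 mm
θ = 337° = 5.881760 rad
V = θ·R_c·A = 5.881760·11.7587·423.3750 = 29281.360 mm³

Volume = 29281.360 mm³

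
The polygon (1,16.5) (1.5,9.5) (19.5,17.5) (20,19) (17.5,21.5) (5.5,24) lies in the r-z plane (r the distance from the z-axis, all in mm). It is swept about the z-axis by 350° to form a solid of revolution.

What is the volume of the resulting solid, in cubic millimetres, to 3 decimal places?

Profile (r,z), 6 vertices: (1,16.5) (1.5,9.5) (19.5,17.5) (20,19) (17.5,21.5) (5.5,24)
edge 0: (1,16.5)→(1.5,9.5)  cross = 1·9.5 − 1.5·16.5 = -15.2500; (r_i+r_j)·cross = 2.5·-15.2500 = -38.1250
edge 1: (1.5,9.5)→(19.5,17.5)  cross = 1.5·17.5 − 19.5·9.5 = -159.0000; (r_i+r_j)·cross = 21·-159.0000 = -3339.0000
edge 2: (19.5,17.5)→(20,19)  cross = 19.5·19 − 20·17.5 = 20.5000; (r_i+r_j)·cross = 39.5·20.5000 = 809.7500
edge 3: (20,19)→(17.5,21.5)  cross = 20·21.5 − 17.5·19 = 97.5000; (r_i+r_j)·cross = 37.5·97.5000 = 3656.2500
edge 4: (17.5,21.5)→(5.5,24)  cross = 17.5·24 − 5.5·21.5 = 301.7500; (r_i+r_j)·cross = 23·301.7500 = 6940.2500
edge 5: (5.5,24)→(1,16.5)  cross = 5.5·16.5 − 1·24 = 66.7500; (r_i+r_j)·cross = 6.5·66.7500 = 433.8750
Σcross = 312.2500 → A = |Σcross|/2 = 156.1250 mm²
Σ(r_i+r_j)·cross = 8463.0000 → first moment M = |Σ|/6 = 1410.5000
R_c = M/A = 1410.5000/156.1250 = 9.0344 mm
θ = 350° = 6.108652 rad
V = θ·R_c·A = 6.108652·9.0344·156.1250 = 8616.254 mm³

Volume = 8616.254 mm³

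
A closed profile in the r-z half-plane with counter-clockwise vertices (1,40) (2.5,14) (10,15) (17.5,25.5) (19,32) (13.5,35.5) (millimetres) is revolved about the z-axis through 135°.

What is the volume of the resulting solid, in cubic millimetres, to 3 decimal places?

Volume = 6347.490 mm³

Profile (r,z), 6 vertices: (1,40) (2.5,14) (10,15) (17.5,25.5) (19,32) (13.5,35.5)
edge 0: (1,40)→(2.5,14)  cross = 1·14 − 2.5·40 = -86.0000; (r_i+r_j)·cross = 3.5·-86.0000 = -301.0000
edge 1: (2.5,14)→(10,15)  cross = 2.5·15 − 10·14 = -102.5000; (r_i+r_j)·cross = 12.5·-102.5000 = -1281.2500
edge 2: (10,15)→(17.5,25.5)  cross = 10·25.5 − 17.5·15 = -7.5000; (r_i+r_j)·cross = 27.5·-7.5000 = -206.2500
edge 3: (17.5,25.5)→(19,32)  cross = 17.5·32 − 19·25.5 = 75.5000; (r_i+r_j)·cross = 36.5·75.5000 = 2755.7500
edge 4: (19,32)→(13.5,35.5)  cross = 19·35.5 − 13.5·32 = 242.5000; (r_i+r_j)·cross = 32.5·242.5000 = 7881.2500
edge 5: (13.5,35.5)→(1,40)  cross = 13.5·40 − 1·35.5 = 504.5000; (r_i+r_j)·cross = 14.5·504.5000 = 7315.2500
Σcross = 626.5000 → A = |Σcross|/2 = 313.2500 mm²
Σ(r_i+r_j)·cross = 16163.7500 → first moment M = |Σ|/6 = 2693.9583
R_c = M/A = 2693.9583/313.2500 = 8.6000 mm
θ = 135° = 2.356194 rad
V = θ·R_c·A = 2.356194·8.6000·313.2500 = 6347.490 mm³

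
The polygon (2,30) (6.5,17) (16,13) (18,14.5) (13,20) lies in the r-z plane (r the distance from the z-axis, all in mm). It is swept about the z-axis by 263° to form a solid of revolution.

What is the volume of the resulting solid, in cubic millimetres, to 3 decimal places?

Profile (r,z), 5 vertices: (2,30) (6.5,17) (16,13) (18,14.5) (13,20)
edge 0: (2,30)→(6.5,17)  cross = 2·17 − 6.5·30 = -161.0000; (r_i+r_j)·cross = 8.5·-161.0000 = -1368.5000
edge 1: (6.5,17)→(16,13)  cross = 6.5·13 − 16·17 = -187.5000; (r_i+r_j)·cross = 22.5·-187.5000 = -4218.7500
edge 2: (16,13)→(18,14.5)  cross = 16·14.5 − 18·13 = -2.0000; (r_i+r_j)·cross = 34·-2.0000 = -68.0000
edge 3: (18,14.5)→(13,20)  cross = 18·20 − 13·14.5 = 171.5000; (r_i+r_j)·cross = 31·171.5000 = 5316.5000
edge 4: (13,20)→(2,30)  cross = 13·30 − 2·20 = 350.0000; (r_i+r_j)·cross = 15·350.0000 = 5250.0000
Σcross = 171.0000 → A = |Σcross|/2 = 85.5000 mm²
Σ(r_i+r_j)·cross = 4911.2500 → first moment M = |Σ|/6 = 818.5417
R_c = M/A = 818.5417/85.5000 = 9.5736 mm
θ = 263° = 4.590216 rad
V = θ·R_c·A = 4.590216·9.5736·85.5000 = 3757.283 mm³

Volume = 3757.283 mm³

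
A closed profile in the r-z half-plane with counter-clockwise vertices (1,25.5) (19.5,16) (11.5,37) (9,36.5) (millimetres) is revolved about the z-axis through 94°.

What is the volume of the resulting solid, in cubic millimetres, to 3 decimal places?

Profile (r,z), 4 vertices: (1,25.5) (19.5,16) (11.5,37) (9,36.5)
edge 0: (1,25.5)→(19.5,16)  cross = 1·16 − 19.5·25.5 = -481.2500; (r_i+r_j)·cross = 20.5·-481.2500 = -9865.6250
edge 1: (19.5,16)→(11.5,37)  cross = 19.5·37 − 11.5·16 = 537.5000; (r_i+r_j)·cross = 31·537.5000 = 16662.5000
edge 2: (11.5,37)→(9,36.5)  cross = 11.5·36.5 − 9·37 = 86.7500; (r_i+r_j)·cross = 20.5·86.7500 = 1778.3750
edge 3: (9,36.5)→(1,25.5)  cross = 9·25.5 − 1·36.5 = 193.0000; (r_i+r_j)·cross = 10·193.0000 = 1930.0000
Σcross = 336.0000 → A = |Σcross|/2 = 168.0000 mm²
Σ(r_i+r_j)·cross = 10505.2500 → first moment M = |Σ|/6 = 1750.8750
R_c = M/A = 1750.8750/168.0000 = 10.4219 mm
θ = 94° = 1.640609 rad
V = θ·R_c·A = 1.640609·10.4219·168.0000 = 2872.502 mm³

Volume = 2872.502 mm³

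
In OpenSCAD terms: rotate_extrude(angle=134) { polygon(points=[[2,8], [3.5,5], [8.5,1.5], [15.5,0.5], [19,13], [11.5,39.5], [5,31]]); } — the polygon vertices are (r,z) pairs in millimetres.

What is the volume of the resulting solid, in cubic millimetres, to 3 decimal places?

Profile (r,z), 7 vertices: (2,8) (3.5,5) (8.5,1.5) (15.5,0.5) (19,13) (11.5,39.5) (5,31)
edge 0: (2,8)→(3.5,5)  cross = 2·5 − 3.5·8 = -18.0000; (r_i+r_j)·cross = 5.5·-18.0000 = -99.0000
edge 1: (3.5,5)→(8.5,1.5)  cross = 3.5·1.5 − 8.5·5 = -37.2500; (r_i+r_j)·cross = 12·-37.2500 = -447.0000
edge 2: (8.5,1.5)→(15.5,0.5)  cross = 8.5·0.5 − 15.5·1.5 = -19.0000; (r_i+r_j)·cross = 24·-19.0000 = -456.0000
edge 3: (15.5,0.5)→(19,13)  cross = 15.5·13 − 19·0.5 = 192.0000; (r_i+r_j)·cross = 34.5·192.0000 = 6624.0000
edge 4: (19,13)→(11.5,39.5)  cross = 19·39.5 − 11.5·13 = 601.0000; (r_i+r_j)·cross = 30.5·601.0000 = 18330.5000
edge 5: (11.5,39.5)→(5,31)  cross = 11.5·31 − 5·39.5 = 159.0000; (r_i+r_j)·cross = 16.5·159.0000 = 2623.5000
edge 6: (5,31)→(2,8)  cross = 5·8 − 2·31 = -22.0000; (r_i+r_j)·cross = 7·-22.0000 = -154.0000
Σcross = 855.7500 → A = |Σcross|/2 = 427.8750 mm²
Σ(r_i+r_j)·cross = 26422.0000 → first moment M = |Σ|/6 = 4403.6667
R_c = M/A = 4403.6667/427.8750 = 10.2919 mm
θ = 134° = 2.338741 rad
V = θ·R_c·A = 2.338741·10.2919·427.8750 = 10299.037 mm³

Volume = 10299.037 mm³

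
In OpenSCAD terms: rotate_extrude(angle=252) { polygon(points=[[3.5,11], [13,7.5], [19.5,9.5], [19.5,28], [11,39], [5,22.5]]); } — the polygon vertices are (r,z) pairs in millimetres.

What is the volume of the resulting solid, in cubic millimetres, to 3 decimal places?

Volume = 18943.817 mm³

Profile (r,z), 6 vertices: (3.5,11) (13,7.5) (19.5,9.5) (19.5,28) (11,39) (5,22.5)
edge 0: (3.5,11)→(13,7.5)  cross = 3.5·7.5 − 13·11 = -116.7500; (r_i+r_j)·cross = 16.5·-116.7500 = -1926.3750
edge 1: (13,7.5)→(19.5,9.5)  cross = 13·9.5 − 19.5·7.5 = -22.7500; (r_i+r_j)·cross = 32.5·-22.7500 = -739.3750
edge 2: (19.5,9.5)→(19.5,28)  cross = 19.5·28 − 19.5·9.5 = 360.7500; (r_i+r_j)·cross = 39·360.7500 = 14069.2500
edge 3: (19.5,28)→(11,39)  cross = 19.5·39 − 11·28 = 452.5000; (r_i+r_j)·cross = 30.5·452.5000 = 13801.2500
edge 4: (11,39)→(5,22.5)  cross = 11·22.5 − 5·39 = 52.5000; (r_i+r_j)·cross = 16·52.5000 = 840.0000
edge 5: (5,22.5)→(3.5,11)  cross = 5·11 − 3.5·22.5 = -23.7500; (r_i+r_j)·cross = 8.5·-23.7500 = -201.8750
Σcross = 702.5000 → A = |Σcross|/2 = 351.2500 mm²
Σ(r_i+r_j)·cross = 25842.8750 → first moment M = |Σ|/6 = 4307.1458
R_c = M/A = 4307.1458/351.2500 = 12.2623 mm
θ = 252° = 4.398230 rad
V = θ·R_c·A = 4.398230·12.2623·351.2500 = 18943.817 mm³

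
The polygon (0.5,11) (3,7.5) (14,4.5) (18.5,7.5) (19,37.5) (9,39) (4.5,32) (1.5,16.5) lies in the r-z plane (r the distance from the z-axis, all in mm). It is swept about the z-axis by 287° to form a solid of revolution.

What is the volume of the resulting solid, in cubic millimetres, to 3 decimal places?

Profile (r,z), 8 vertices: (0.5,11) (3,7.5) (14,4.5) (18.5,7.5) (19,37.5) (9,39) (4.5,32) (1.5,16.5)
edge 0: (0.5,11)→(3,7.5)  cross = 0.5·7.5 − 3·11 = -29.2500; (r_i+r_j)·cross = 3.5·-29.2500 = -102.3750
edge 1: (3,7.5)→(14,4.5)  cross = 3·4.5 − 14·7.5 = -91.5000; (r_i+r_j)·cross = 17·-91.5000 = -1555.5000
edge 2: (14,4.5)→(18.5,7.5)  cross = 14·7.5 − 18.5·4.5 = 21.7500; (r_i+r_j)·cross = 32.5·21.7500 = 706.8750
edge 3: (18.5,7.5)→(19,37.5)  cross = 18.5·37.5 − 19·7.5 = 551.2500; (r_i+r_j)·cross = 37.5·551.2500 = 20671.8750
edge 4: (19,37.5)→(9,39)  cross = 19·39 − 9·37.5 = 403.5000; (r_i+r_j)·cross = 28·403.5000 = 11298.0000
edge 5: (9,39)→(4.5,32)  cross = 9·32 − 4.5·39 = 112.5000; (r_i+r_j)·cross = 13.5·112.5000 = 1518.7500
edge 6: (4.5,32)→(1.5,16.5)  cross = 4.5·16.5 − 1.5·32 = 26.2500; (r_i+r_j)·cross = 6·26.2500 = 157.5000
edge 7: (1.5,16.5)→(0.5,11)  cross = 1.5·11 − 0.5·16.5 = 8.2500; (r_i+r_j)·cross = 2·8.2500 = 16.5000
Σcross = 1002.7500 → A = |Σcross|/2 = 501.3750 mm²
Σ(r_i+r_j)·cross = 32711.6250 → first moment M = |Σ|/6 = 5451.9375
R_c = M/A = 5451.9375/501.3750 = 10.8740 mm
θ = 287° = 5.009095 rad
V = θ·R_c·A = 5.009095·10.8740·501.3750 = 27309.273 mm³

Volume = 27309.273 mm³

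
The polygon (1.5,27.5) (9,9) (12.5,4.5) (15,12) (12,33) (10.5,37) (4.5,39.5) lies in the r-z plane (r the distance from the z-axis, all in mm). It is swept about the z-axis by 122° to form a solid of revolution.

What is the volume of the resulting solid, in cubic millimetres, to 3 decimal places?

Profile (r,z), 7 vertices: (1.5,27.5) (9,9) (12.5,4.5) (15,12) (12,33) (10.5,37) (4.5,39.5)
edge 0: (1.5,27.5)→(9,9)  cross = 1.5·9 − 9·27.5 = -234.0000; (r_i+r_j)·cross = 10.5·-234.0000 = -2457.0000
edge 1: (9,9)→(12.5,4.5)  cross = 9·4.5 − 12.5·9 = -72.0000; (r_i+r_j)·cross = 21.5·-72.0000 = -1548.0000
edge 2: (12.5,4.5)→(15,12)  cross = 12.5·12 − 15·4.5 = 82.5000; (r_i+r_j)·cross = 27.5·82.5000 = 2268.7500
edge 3: (15,12)→(12,33)  cross = 15·33 − 12·12 = 351.0000; (r_i+r_j)·cross = 27·351.0000 = 9477.0000
edge 4: (12,33)→(10.5,37)  cross = 12·37 − 10.5·33 = 97.5000; (r_i+r_j)·cross = 22.5·97.5000 = 2193.7500
edge 5: (10.5,37)→(4.5,39.5)  cross = 10.5·39.5 − 4.5·37 = 248.2500; (r_i+r_j)·cross = 15·248.2500 = 3723.7500
edge 6: (4.5,39.5)→(1.5,27.5)  cross = 4.5·27.5 − 1.5·39.5 = 64.5000; (r_i+r_j)·cross = 6·64.5000 = 387.0000
Σcross = 537.7500 → A = |Σcross|/2 = 268.8750 mm²
Σ(r_i+r_j)·cross = 14045.2500 → first moment M = |Σ|/6 = 2340.8750
R_c = M/A = 2340.8750/268.8750 = 8.7062 mm
θ = 122° = 2.129302 rad
V = θ·R_c·A = 2.129302·8.7062·268.8750 = 4984.429 mm³

Volume = 4984.429 mm³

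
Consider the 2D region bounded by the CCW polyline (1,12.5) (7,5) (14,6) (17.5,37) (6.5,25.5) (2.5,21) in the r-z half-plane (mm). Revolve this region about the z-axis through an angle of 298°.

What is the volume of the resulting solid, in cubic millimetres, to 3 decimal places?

Volume = 15074.575 mm³

Profile (r,z), 6 vertices: (1,12.5) (7,5) (14,6) (17.5,37) (6.5,25.5) (2.5,21)
edge 0: (1,12.5)→(7,5)  cross = 1·5 − 7·12.5 = -82.5000; (r_i+r_j)·cross = 8·-82.5000 = -660.0000
edge 1: (7,5)→(14,6)  cross = 7·6 − 14·5 = -28.0000; (r_i+r_j)·cross = 21·-28.0000 = -588.0000
edge 2: (14,6)→(17.5,37)  cross = 14·37 − 17.5·6 = 413.0000; (r_i+r_j)·cross = 31.5·413.0000 = 13009.5000
edge 3: (17.5,37)→(6.5,25.5)  cross = 17.5·25.5 − 6.5·37 = 205.7500; (r_i+r_j)·cross = 24·205.7500 = 4938.0000
edge 4: (6.5,25.5)→(2.5,21)  cross = 6.5·21 − 2.5·25.5 = 72.7500; (r_i+r_j)·cross = 9·72.7500 = 654.7500
edge 5: (2.5,21)→(1,12.5)  cross = 2.5·12.5 − 1·21 = 10.2500; (r_i+r_j)·cross = 3.5·10.2500 = 35.8750
Σcross = 591.2500 → A = |Σcross|/2 = 295.6250 mm²
Σ(r_i+r_j)·cross = 17390.1250 → first moment M = |Σ|/6 = 2898.3542
R_c = M/A = 2898.3542/295.6250 = 9.8042 mm
θ = 298° = 5.201081 rad
V = θ·R_c·A = 5.201081·9.8042·295.6250 = 15074.575 mm³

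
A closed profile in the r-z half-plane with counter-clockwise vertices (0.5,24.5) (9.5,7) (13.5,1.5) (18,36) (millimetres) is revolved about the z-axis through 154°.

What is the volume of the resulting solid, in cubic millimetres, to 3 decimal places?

Volume = 8128.712 mm³

Profile (r,z), 4 vertices: (0.5,24.5) (9.5,7) (13.5,1.5) (18,36)
edge 0: (0.5,24.5)→(9.5,7)  cross = 0.5·7 − 9.5·24.5 = -229.2500; (r_i+r_j)·cross = 10·-229.2500 = -2292.5000
edge 1: (9.5,7)→(13.5,1.5)  cross = 9.5·1.5 − 13.5·7 = -80.2500; (r_i+r_j)·cross = 23·-80.2500 = -1845.7500
edge 2: (13.5,1.5)→(18,36)  cross = 13.5·36 − 18·1.5 = 459.0000; (r_i+r_j)·cross = 31.5·459.0000 = 14458.5000
edge 3: (18,36)→(0.5,24.5)  cross = 18·24.5 − 0.5·36 = 423.0000; (r_i+r_j)·cross = 18.5·423.0000 = 7825.5000
Σcross = 572.5000 → A = |Σcross|/2 = 286.2500 mm²
Σ(r_i+r_j)·cross = 18145.7500 → first moment M = |Σ|/6 = 3024.2917
R_c = M/A = 3024.2917/286.2500 = 10.5652 mm
θ = 154° = 2.687807 rad
V = θ·R_c·A = 2.687807·10.5652·286.2500 = 8128.712 mm³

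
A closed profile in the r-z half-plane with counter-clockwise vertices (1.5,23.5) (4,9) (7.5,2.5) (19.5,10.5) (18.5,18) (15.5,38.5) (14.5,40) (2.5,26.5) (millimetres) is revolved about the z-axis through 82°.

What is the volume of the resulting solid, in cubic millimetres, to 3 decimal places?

Profile (r,z), 8 vertices: (1.5,23.5) (4,9) (7.5,2.5) (19.5,10.5) (18.5,18) (15.5,38.5) (14.5,40) (2.5,26.5)
edge 0: (1.5,23.5)→(4,9)  cross = 1.5·9 − 4·23.5 = -80.5000; (r_i+r_j)·cross = 5.5·-80.5000 = -442.7500
edge 1: (4,9)→(7.5,2.5)  cross = 4·2.5 − 7.5·9 = -57.5000; (r_i+r_j)·cross = 11.5·-57.5000 = -661.2500
edge 2: (7.5,2.5)→(19.5,10.5)  cross = 7.5·10.5 − 19.5·2.5 = 30.0000; (r_i+r_j)·cross = 27·30.0000 = 810.0000
edge 3: (19.5,10.5)→(18.5,18)  cross = 19.5·18 − 18.5·10.5 = 156.7500; (r_i+r_j)·cross = 38·156.7500 = 5956.5000
edge 4: (18.5,18)→(15.5,38.5)  cross = 18.5·38.5 − 15.5·18 = 433.2500; (r_i+r_j)·cross = 34·433.2500 = 14730.5000
edge 5: (15.5,38.5)→(14.5,40)  cross = 15.5·40 − 14.5·38.5 = 61.7500; (r_i+r_j)·cross = 30·61.7500 = 1852.5000
edge 6: (14.5,40)→(2.5,26.5)  cross = 14.5·26.5 − 2.5·40 = 284.2500; (r_i+r_j)·cross = 17·284.2500 = 4832.2500
edge 7: (2.5,26.5)→(1.5,23.5)  cross = 2.5·23.5 − 1.5·26.5 = 19.0000; (r_i+r_j)·cross = 4·19.0000 = 76.0000
Σcross = 847.0000 → A = |Σcross|/2 = 423.5000 mm²
Σ(r_i+r_j)·cross = 27153.7500 → first moment M = |Σ|/6 = 4525.6250
R_c = M/A = 4525.6250/423.5000 = 10.6862 mm
θ = 82° = 1.431170 rad
V = θ·R_c·A = 1.431170·10.6862·423.5000 = 6476.939 mm³

Volume = 6476.939 mm³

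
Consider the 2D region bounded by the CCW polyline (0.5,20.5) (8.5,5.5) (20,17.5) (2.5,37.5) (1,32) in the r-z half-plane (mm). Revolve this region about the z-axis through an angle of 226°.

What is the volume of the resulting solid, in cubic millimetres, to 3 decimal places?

Profile (r,z), 5 vertices: (0.5,20.5) (8.5,5.5) (20,17.5) (2.5,37.5) (1,32)
edge 0: (0.5,20.5)→(8.5,5.5)  cross = 0.5·5.5 − 8.5·20.5 = -171.5000; (r_i+r_j)·cross = 9·-171.5000 = -1543.5000
edge 1: (8.5,5.5)→(20,17.5)  cross = 8.5·17.5 − 20·5.5 = 38.7500; (r_i+r_j)·cross = 28.5·38.7500 = 1104.3750
edge 2: (20,17.5)→(2.5,37.5)  cross = 20·37.5 − 2.5·17.5 = 706.2500; (r_i+r_j)·cross = 22.5·706.2500 = 15890.6250
edge 3: (2.5,37.5)→(1,32)  cross = 2.5·32 − 1·37.5 = 42.5000; (r_i+r_j)·cross = 3.5·42.5000 = 148.7500
edge 4: (1,32)→(0.5,20.5)  cross = 1·20.5 − 0.5·32 = 4.5000; (r_i+r_j)·cross = 1.5·4.5000 = 6.7500
Σcross = 620.5000 → A = |Σcross|/2 = 310.2500 mm²
Σ(r_i+r_j)·cross = 15607.0000 → first moment M = |Σ|/6 = 2601.1667
R_c = M/A = 2601.1667/310.2500 = 8.3841 mm
θ = 226° = 3.944444 rad
V = θ·R_c·A = 3.944444·8.3841·310.2500 = 10260.157 mm³

Volume = 10260.157 mm³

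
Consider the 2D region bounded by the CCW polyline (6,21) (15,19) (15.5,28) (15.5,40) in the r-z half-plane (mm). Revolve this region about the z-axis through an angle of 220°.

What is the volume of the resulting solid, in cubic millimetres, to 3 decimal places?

Profile (r,z), 4 vertices: (6,21) (15,19) (15.5,28) (15.5,40)
edge 0: (6,21)→(15,19)  cross = 6·19 − 15·21 = -201.0000; (r_i+r_j)·cross = 21·-201.0000 = -4221.0000
edge 1: (15,19)→(15.5,28)  cross = 15·28 − 15.5·19 = 125.5000; (r_i+r_j)·cross = 30.5·125.5000 = 3827.7500
edge 2: (15.5,28)→(15.5,40)  cross = 15.5·40 − 15.5·28 = 186.0000; (r_i+r_j)·cross = 31·186.0000 = 5766.0000
edge 3: (15.5,40)→(6,21)  cross = 15.5·21 − 6·40 = 85.5000; (r_i+r_j)·cross = 21.5·85.5000 = 1838.2500
Σcross = 196.0000 → A = |Σcross|/2 = 98.0000 mm²
Σ(r_i+r_j)·cross = 7211.0000 → first moment M = |Σ|/6 = 1201.8333
R_c = M/A = 1201.8333/98.0000 = 12.2636 mm
θ = 220° = 3.839724 rad
V = θ·R_c·A = 3.839724·12.2636·98.0000 = 4614.709 mm³

Volume = 4614.709 mm³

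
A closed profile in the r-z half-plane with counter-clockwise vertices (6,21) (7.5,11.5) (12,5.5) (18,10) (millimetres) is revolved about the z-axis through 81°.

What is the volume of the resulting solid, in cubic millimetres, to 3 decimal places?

Volume = 1220.656 mm³

Profile (r,z), 4 vertices: (6,21) (7.5,11.5) (12,5.5) (18,10)
edge 0: (6,21)→(7.5,11.5)  cross = 6·11.5 − 7.5·21 = -88.5000; (r_i+r_j)·cross = 13.5·-88.5000 = -1194.7500
edge 1: (7.5,11.5)→(12,5.5)  cross = 7.5·5.5 − 12·11.5 = -96.7500; (r_i+r_j)·cross = 19.5·-96.7500 = -1886.6250
edge 2: (12,5.5)→(18,10)  cross = 12·10 − 18·5.5 = 21.0000; (r_i+r_j)·cross = 30·21.0000 = 630.0000
edge 3: (18,10)→(6,21)  cross = 18·21 − 6·10 = 318.0000; (r_i+r_j)·cross = 24·318.0000 = 7632.0000
Σcross = 153.7500 → A = |Σcross|/2 = 76.8750 mm²
Σ(r_i+r_j)·cross = 5180.6250 → first moment M = |Σ|/6 = 863.4375
R_c = M/A = 863.4375/76.8750 = 11.2317 mm
θ = 81° = 1.413717 rad
V = θ·R_c·A = 1.413717·11.2317·76.8750 = 1220.656 mm³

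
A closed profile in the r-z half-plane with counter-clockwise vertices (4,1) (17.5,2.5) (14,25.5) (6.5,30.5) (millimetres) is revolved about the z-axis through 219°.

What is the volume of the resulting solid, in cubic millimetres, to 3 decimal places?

Profile (r,z), 4 vertices: (4,1) (17.5,2.5) (14,25.5) (6.5,30.5)
edge 0: (4,1)→(17.5,2.5)  cross = 4·2.5 − 17.5·1 = -7.5000; (r_i+r_j)·cross = 21.5·-7.5000 = -161.2500
edge 1: (17.5,2.5)→(14,25.5)  cross = 17.5·25.5 − 14·2.5 = 411.2500; (r_i+r_j)·cross = 31.5·411.2500 = 12954.3750
edge 2: (14,25.5)→(6.5,30.5)  cross = 14·30.5 − 6.5·25.5 = 261.2500; (r_i+r_j)·cross = 20.5·261.2500 = 5355.6250
edge 3: (6.5,30.5)→(4,1)  cross = 6.5·1 − 4·30.5 = -115.5000; (r_i+r_j)·cross = 10.5·-115.5000 = -1212.7500
Σcross = 549.5000 → A = |Σcross|/2 = 274.7500 mm²
Σ(r_i+r_j)·cross = 16936.0000 → first moment M = |Σ|/6 = 2822.6667
R_c = M/A = 2822.6667/274.7500 = 10.2736 mm
θ = 219° = 3.822271 rad
V = θ·R_c·A = 3.822271·10.2736·274.7500 = 10788.997 mm³

Volume = 10788.997 mm³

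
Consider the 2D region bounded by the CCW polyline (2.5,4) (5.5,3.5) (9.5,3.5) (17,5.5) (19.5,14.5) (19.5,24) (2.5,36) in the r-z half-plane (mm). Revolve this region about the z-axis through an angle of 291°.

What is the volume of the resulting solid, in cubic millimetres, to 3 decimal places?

Volume = 21605.040 mm³

Profile (r,z), 7 vertices: (2.5,4) (5.5,3.5) (9.5,3.5) (17,5.5) (19.5,14.5) (19.5,24) (2.5,36)
edge 0: (2.5,4)→(5.5,3.5)  cross = 2.5·3.5 − 5.5·4 = -13.2500; (r_i+r_j)·cross = 8·-13.2500 = -106.0000
edge 1: (5.5,3.5)→(9.5,3.5)  cross = 5.5·3.5 − 9.5·3.5 = -14.0000; (r_i+r_j)·cross = 15·-14.0000 = -210.0000
edge 2: (9.5,3.5)→(17,5.5)  cross = 9.5·5.5 − 17·3.5 = -7.2500; (r_i+r_j)·cross = 26.5·-7.2500 = -192.1250
edge 3: (17,5.5)→(19.5,14.5)  cross = 17·14.5 − 19.5·5.5 = 139.2500; (r_i+r_j)·cross = 36.5·139.2500 = 5082.6250
edge 4: (19.5,14.5)→(19.5,24)  cross = 19.5·24 − 19.5·14.5 = 185.2500; (r_i+r_j)·cross = 39·185.2500 = 7224.7500
edge 5: (19.5,24)→(2.5,36)  cross = 19.5·36 − 2.5·24 = 642.0000; (r_i+r_j)·cross = 22·642.0000 = 14124.0000
edge 6: (2.5,36)→(2.5,4)  cross = 2.5·4 − 2.5·36 = -80.0000; (r_i+r_j)·cross = 5·-80.0000 = -400.0000
Σcross = 852.0000 → A = |Σcross|/2 = 426.0000 mm²
Σ(r_i+r_j)·cross = 25523.2500 → first moment M = |Σ|/6 = 4253.8750
R_c = M/A = 4253.8750/426.0000 = 9.9856 mm
θ = 291° = 5.078908 rad
V = θ·R_c·A = 5.078908·9.9856·426.0000 = 21605.040 mm³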